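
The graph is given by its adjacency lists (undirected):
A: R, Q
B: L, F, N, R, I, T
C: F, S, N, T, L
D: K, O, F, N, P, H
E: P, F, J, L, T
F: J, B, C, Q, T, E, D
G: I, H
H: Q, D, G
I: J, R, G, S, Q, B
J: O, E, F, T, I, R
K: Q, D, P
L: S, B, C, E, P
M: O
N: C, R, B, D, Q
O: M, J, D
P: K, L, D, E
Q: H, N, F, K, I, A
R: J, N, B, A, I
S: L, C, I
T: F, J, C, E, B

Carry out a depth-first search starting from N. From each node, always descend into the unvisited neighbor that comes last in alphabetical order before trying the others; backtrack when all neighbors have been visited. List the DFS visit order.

Visit N
N → R
R → J
J → T
T → F
F → Q
Q → K
K → P
P → L
L → S
S → I
I → G
G → H
H → D
D → O
O → M
I → B
S → C
L → E
Q → A

N -> R -> J -> T -> F -> Q -> K -> P -> L -> S -> I -> G -> H -> D -> O -> M -> B -> C -> E -> A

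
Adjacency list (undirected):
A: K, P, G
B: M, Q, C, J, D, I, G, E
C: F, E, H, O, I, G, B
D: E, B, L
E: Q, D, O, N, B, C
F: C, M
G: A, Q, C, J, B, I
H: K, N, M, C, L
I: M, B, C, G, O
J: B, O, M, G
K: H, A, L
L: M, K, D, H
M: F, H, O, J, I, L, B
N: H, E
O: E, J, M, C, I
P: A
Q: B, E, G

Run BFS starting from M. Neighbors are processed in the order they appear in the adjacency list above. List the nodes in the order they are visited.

M F H O J I L B C K N E G D Q A P

Visit M; enqueue F, H, O, J, I, L, B → queue [F, H, O, J, I, L, B]
Visit F; enqueue C → queue [H, O, J, I, L, B, C]
Visit H; enqueue K, N → queue [O, J, I, L, B, C, K, N]
Visit O; enqueue E → queue [J, I, L, B, C, K, N, E]
Visit J; enqueue G → queue [I, L, B, C, K, N, E, G]
Visit I → queue [L, B, C, K, N, E, G]
Visit L; enqueue D → queue [B, C, K, N, E, G, D]
Visit B; enqueue Q → queue [C, K, N, E, G, D, Q]
Visit C → queue [K, N, E, G, D, Q]
Visit K; enqueue A → queue [N, E, G, D, Q, A]
Visit N → queue [E, G, D, Q, A]
Visit E → queue [G, D, Q, A]
Visit G → queue [D, Q, A]
Visit D → queue [Q, A]
Visit Q → queue [A]
Visit A; enqueue P → queue [P]
Visit P → queue []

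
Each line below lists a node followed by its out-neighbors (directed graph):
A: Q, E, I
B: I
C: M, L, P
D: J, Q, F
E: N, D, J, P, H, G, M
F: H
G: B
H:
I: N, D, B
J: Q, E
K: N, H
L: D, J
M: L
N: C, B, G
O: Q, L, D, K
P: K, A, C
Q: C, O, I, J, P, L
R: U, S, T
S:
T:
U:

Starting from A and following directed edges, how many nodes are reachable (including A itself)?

BFS from A visits: A, Q, E, I, C, O, J, P, L, N, D, H, G, M, B, K, F
Reachable nodes: 17 of 21 total.

17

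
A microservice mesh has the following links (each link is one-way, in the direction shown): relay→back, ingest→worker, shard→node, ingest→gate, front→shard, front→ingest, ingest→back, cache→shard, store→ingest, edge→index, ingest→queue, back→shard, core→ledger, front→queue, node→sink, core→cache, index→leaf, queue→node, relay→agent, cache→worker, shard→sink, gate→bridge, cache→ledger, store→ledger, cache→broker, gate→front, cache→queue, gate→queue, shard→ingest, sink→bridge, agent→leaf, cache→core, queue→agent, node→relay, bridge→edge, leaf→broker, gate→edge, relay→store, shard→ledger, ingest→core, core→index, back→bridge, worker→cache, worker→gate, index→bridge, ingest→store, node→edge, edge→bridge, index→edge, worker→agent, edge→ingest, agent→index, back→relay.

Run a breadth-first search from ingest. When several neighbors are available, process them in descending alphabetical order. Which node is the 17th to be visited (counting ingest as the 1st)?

Visit ingest; enqueue worker, store, queue, gate, core, back → queue [worker, store, queue, gate, core, back]
Visit worker; enqueue cache, agent → queue [store, queue, gate, core, back, cache, agent]
Visit store; enqueue ledger → queue [queue, gate, core, back, cache, agent, ledger]
Visit queue; enqueue node → queue [gate, core, back, cache, agent, ledger, node]
Visit gate; enqueue front, edge, bridge → queue [core, back, cache, agent, ledger, node, front, edge, bridge]
Visit core; enqueue index → queue [back, cache, agent, ledger, node, front, edge, bridge, index]
Visit back; enqueue shard, relay → queue [cache, agent, ledger, node, front, edge, bridge, index, shard, relay]
Visit cache; enqueue broker → queue [agent, ledger, node, front, edge, bridge, index, shard, relay, broker]
Visit agent; enqueue leaf → queue [ledger, node, front, edge, bridge, index, shard, relay, broker, leaf]
Visit ledger → queue [node, front, edge, bridge, index, shard, relay, broker, leaf]
Visit node; enqueue sink → queue [front, edge, bridge, index, shard, relay, broker, leaf, sink]
Visit front → queue [edge, bridge, index, shard, relay, broker, leaf, sink]
Visit edge → queue [bridge, index, shard, relay, broker, leaf, sink]
Visit bridge → queue [index, shard, relay, broker, leaf, sink]
Visit index → queue [shard, relay, broker, leaf, sink]
Visit shard → queue [relay, broker, leaf, sink]
Visit relay → queue [broker, leaf, sink]
Visit broker → queue [leaf, sink]
Visit leaf → queue [sink]
Visit sink → queue []

Visit order: ingest, worker, store, queue, gate, core, back, cache, agent, ledger, node, front, edge, bridge, index, shard, relay, broker, leaf, sink

relay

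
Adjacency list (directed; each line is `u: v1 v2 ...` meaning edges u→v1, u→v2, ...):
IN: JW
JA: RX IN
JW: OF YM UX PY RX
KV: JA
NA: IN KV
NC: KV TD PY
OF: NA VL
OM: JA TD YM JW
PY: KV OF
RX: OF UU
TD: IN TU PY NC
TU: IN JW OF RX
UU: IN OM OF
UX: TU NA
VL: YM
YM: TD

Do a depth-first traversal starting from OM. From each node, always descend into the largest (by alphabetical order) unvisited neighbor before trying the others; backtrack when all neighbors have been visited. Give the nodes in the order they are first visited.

Visit OM
OM → YM
YM → TD
TD → TU
TU → RX
RX → UU
UU → OF
OF → VL
OF → NA
NA → KV
KV → JA
JA → IN
IN → JW
JW → UX
JW → PY
TD → NC

OM YM TD TU RX UU OF VL NA KV JA IN JW UX PY NC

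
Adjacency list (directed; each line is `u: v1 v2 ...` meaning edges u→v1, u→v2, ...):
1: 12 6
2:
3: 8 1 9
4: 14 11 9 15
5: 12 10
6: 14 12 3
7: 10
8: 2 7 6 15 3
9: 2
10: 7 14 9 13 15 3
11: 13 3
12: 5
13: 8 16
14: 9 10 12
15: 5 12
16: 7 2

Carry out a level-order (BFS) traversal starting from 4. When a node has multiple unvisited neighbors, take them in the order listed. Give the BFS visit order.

4 -> 14 -> 11 -> 9 -> 15 -> 10 -> 12 -> 13 -> 3 -> 2 -> 5 -> 7 -> 8 -> 16 -> 1 -> 6

Visit 4; enqueue 14, 11, 9, 15 → queue [14, 11, 9, 15]
Visit 14; enqueue 10, 12 → queue [11, 9, 15, 10, 12]
Visit 11; enqueue 13, 3 → queue [9, 15, 10, 12, 13, 3]
Visit 9; enqueue 2 → queue [15, 10, 12, 13, 3, 2]
Visit 15; enqueue 5 → queue [10, 12, 13, 3, 2, 5]
Visit 10; enqueue 7 → queue [12, 13, 3, 2, 5, 7]
Visit 12 → queue [13, 3, 2, 5, 7]
Visit 13; enqueue 8, 16 → queue [3, 2, 5, 7, 8, 16]
Visit 3; enqueue 1 → queue [2, 5, 7, 8, 16, 1]
Visit 2 → queue [5, 7, 8, 16, 1]
Visit 5 → queue [7, 8, 16, 1]
Visit 7 → queue [8, 16, 1]
Visit 8; enqueue 6 → queue [16, 1, 6]
Visit 16 → queue [1, 6]
Visit 1 → queue [6]
Visit 6 → queue []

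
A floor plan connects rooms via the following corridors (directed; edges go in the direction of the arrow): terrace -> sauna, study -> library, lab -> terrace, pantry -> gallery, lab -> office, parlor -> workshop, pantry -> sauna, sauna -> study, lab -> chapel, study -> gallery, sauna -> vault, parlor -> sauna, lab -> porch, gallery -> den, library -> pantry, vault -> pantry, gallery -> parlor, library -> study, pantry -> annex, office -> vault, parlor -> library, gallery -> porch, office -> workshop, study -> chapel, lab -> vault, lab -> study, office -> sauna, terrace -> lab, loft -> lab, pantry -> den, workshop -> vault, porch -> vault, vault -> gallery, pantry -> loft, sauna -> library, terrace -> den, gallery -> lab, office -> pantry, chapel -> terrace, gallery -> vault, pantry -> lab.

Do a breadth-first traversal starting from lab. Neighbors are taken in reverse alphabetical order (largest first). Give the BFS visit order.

lab vault terrace study porch office chapel pantry gallery sauna den library workshop loft annex parlor

Visit lab; enqueue vault, terrace, study, porch, office, chapel → queue [vault, terrace, study, porch, office, chapel]
Visit vault; enqueue pantry, gallery → queue [terrace, study, porch, office, chapel, pantry, gallery]
Visit terrace; enqueue sauna, den → queue [study, porch, office, chapel, pantry, gallery, sauna, den]
Visit study; enqueue library → queue [porch, office, chapel, pantry, gallery, sauna, den, library]
Visit porch → queue [office, chapel, pantry, gallery, sauna, den, library]
Visit office; enqueue workshop → queue [chapel, pantry, gallery, sauna, den, library, workshop]
Visit chapel → queue [pantry, gallery, sauna, den, library, workshop]
Visit pantry; enqueue loft, annex → queue [gallery, sauna, den, library, workshop, loft, annex]
Visit gallery; enqueue parlor → queue [sauna, den, library, workshop, loft, annex, parlor]
Visit sauna → queue [den, library, workshop, loft, annex, parlor]
Visit den → queue [library, workshop, loft, annex, parlor]
Visit library → queue [workshop, loft, annex, parlor]
Visit workshop → queue [loft, annex, parlor]
Visit loft → queue [annex, parlor]
Visit annex → queue [parlor]
Visit parlor → queue []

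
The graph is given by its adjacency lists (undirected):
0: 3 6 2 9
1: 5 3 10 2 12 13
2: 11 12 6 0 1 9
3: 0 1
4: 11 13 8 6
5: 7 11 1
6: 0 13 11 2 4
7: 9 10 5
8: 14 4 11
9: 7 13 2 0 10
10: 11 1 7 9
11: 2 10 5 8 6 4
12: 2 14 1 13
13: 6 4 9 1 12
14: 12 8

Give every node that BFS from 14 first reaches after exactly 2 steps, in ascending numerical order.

1, 2, 4, 11, 13

Level 0: 14
Level 1: 8, 12
Level 2: 1, 2, 4, 11, 13
Level 3: 0, 3, 5, 6, 9, 10
Level 4: 7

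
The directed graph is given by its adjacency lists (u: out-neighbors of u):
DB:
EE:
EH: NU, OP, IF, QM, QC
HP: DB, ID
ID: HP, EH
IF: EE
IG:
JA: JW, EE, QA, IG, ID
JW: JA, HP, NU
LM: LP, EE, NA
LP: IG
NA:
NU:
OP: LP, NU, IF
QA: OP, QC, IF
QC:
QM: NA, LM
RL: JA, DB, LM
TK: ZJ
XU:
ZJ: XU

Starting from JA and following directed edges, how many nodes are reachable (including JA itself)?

17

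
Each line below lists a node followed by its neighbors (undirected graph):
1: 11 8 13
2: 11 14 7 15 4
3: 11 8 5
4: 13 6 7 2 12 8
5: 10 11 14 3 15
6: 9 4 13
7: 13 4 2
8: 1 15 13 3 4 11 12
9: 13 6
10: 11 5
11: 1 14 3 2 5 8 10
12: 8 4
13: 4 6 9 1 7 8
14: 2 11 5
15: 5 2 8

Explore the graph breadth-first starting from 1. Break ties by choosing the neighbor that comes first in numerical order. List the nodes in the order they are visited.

Visit 1; enqueue 8, 11, 13 → queue [8, 11, 13]
Visit 8; enqueue 3, 4, 12, 15 → queue [11, 13, 3, 4, 12, 15]
Visit 11; enqueue 2, 5, 10, 14 → queue [13, 3, 4, 12, 15, 2, 5, 10, 14]
Visit 13; enqueue 6, 7, 9 → queue [3, 4, 12, 15, 2, 5, 10, 14, 6, 7, 9]
Visit 3 → queue [4, 12, 15, 2, 5, 10, 14, 6, 7, 9]
Visit 4 → queue [12, 15, 2, 5, 10, 14, 6, 7, 9]
Visit 12 → queue [15, 2, 5, 10, 14, 6, 7, 9]
Visit 15 → queue [2, 5, 10, 14, 6, 7, 9]
Visit 2 → queue [5, 10, 14, 6, 7, 9]
Visit 5 → queue [10, 14, 6, 7, 9]
Visit 10 → queue [14, 6, 7, 9]
Visit 14 → queue [6, 7, 9]
Visit 6 → queue [7, 9]
Visit 7 → queue [9]
Visit 9 → queue []

1 8 11 13 3 4 12 15 2 5 10 14 6 7 9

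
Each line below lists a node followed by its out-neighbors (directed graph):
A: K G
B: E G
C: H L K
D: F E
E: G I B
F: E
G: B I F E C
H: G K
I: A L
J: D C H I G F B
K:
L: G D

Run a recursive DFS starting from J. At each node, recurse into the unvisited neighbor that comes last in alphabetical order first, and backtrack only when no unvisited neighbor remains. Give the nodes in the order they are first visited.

Visit J
J → I
I → L
L → G
G → F
F → E
E → B
G → C
C → K
C → H
L → D
I → A

J, I, L, G, F, E, B, C, K, H, D, A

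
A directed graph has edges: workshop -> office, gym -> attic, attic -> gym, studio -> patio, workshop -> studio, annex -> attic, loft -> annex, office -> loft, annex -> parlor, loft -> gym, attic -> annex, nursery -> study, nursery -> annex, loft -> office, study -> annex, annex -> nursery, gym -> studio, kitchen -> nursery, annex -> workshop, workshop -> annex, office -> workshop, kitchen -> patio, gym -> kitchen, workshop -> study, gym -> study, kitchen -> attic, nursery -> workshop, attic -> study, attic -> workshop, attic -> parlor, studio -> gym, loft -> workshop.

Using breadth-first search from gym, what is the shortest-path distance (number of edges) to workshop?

Level 0: gym
Level 1: attic, kitchen, studio, study
Level 2: annex, nursery, parlor, patio, workshop
Level 3: office
Level 4: loft
workshop first appears at level 2.

2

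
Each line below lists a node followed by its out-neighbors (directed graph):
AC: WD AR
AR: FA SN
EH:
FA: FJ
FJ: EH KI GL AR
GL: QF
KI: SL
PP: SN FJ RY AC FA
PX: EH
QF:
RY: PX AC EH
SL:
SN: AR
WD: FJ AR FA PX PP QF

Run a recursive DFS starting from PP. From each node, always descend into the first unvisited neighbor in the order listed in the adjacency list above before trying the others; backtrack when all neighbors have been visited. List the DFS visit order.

PP SN AR FA FJ EH KI SL GL QF RY PX AC WD

Visit PP
PP → SN
SN → AR
AR → FA
FA → FJ
FJ → EH
FJ → KI
KI → SL
FJ → GL
GL → QF
PP → RY
RY → PX
RY → AC
AC → WD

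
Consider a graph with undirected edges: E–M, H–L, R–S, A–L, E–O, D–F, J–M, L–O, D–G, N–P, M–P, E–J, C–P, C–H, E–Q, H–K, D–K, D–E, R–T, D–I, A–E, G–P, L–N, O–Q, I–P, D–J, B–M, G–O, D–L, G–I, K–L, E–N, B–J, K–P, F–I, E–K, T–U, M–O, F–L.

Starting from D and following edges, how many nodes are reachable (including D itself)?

BFS from D visits: D, E, F, G, I, J, K, L, A, M, N, O, Q, P, B, H, C
Reachable nodes: 17 of 21 total.

17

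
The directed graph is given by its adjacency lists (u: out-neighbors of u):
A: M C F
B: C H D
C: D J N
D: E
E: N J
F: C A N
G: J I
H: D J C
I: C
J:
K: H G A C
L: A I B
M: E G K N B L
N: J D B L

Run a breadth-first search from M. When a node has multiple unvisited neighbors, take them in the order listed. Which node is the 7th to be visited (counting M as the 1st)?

L

Visit M; enqueue E, G, K, N, B, L → queue [E, G, K, N, B, L]
Visit E; enqueue J → queue [G, K, N, B, L, J]
Visit G; enqueue I → queue [K, N, B, L, J, I]
Visit K; enqueue H, A, C → queue [N, B, L, J, I, H, A, C]
Visit N; enqueue D → queue [B, L, J, I, H, A, C, D]
Visit B → queue [L, J, I, H, A, C, D]
Visit L → queue [J, I, H, A, C, D]
Visit J → queue [I, H, A, C, D]
Visit I → queue [H, A, C, D]
Visit H → queue [A, C, D]
Visit A; enqueue F → queue [C, D, F]
Visit C → queue [D, F]
Visit D → queue [F]
Visit F → queue []

Visit order: M, E, G, K, N, B, L, J, I, H, A, C, D, F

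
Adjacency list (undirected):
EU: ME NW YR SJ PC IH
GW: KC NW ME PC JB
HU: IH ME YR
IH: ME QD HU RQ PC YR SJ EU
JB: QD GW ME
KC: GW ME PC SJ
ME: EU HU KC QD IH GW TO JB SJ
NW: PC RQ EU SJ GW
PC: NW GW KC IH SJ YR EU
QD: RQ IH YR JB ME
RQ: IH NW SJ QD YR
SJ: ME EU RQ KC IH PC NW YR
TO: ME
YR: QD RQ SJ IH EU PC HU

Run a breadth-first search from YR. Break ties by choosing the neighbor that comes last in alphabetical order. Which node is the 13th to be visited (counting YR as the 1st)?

GW

Visit YR; enqueue SJ, RQ, QD, PC, IH, HU, EU → queue [SJ, RQ, QD, PC, IH, HU, EU]
Visit SJ; enqueue NW, ME, KC → queue [RQ, QD, PC, IH, HU, EU, NW, ME, KC]
Visit RQ → queue [QD, PC, IH, HU, EU, NW, ME, KC]
Visit QD; enqueue JB → queue [PC, IH, HU, EU, NW, ME, KC, JB]
Visit PC; enqueue GW → queue [IH, HU, EU, NW, ME, KC, JB, GW]
Visit IH → queue [HU, EU, NW, ME, KC, JB, GW]
Visit HU → queue [EU, NW, ME, KC, JB, GW]
Visit EU → queue [NW, ME, KC, JB, GW]
Visit NW → queue [ME, KC, JB, GW]
Visit ME; enqueue TO → queue [KC, JB, GW, TO]
Visit KC → queue [JB, GW, TO]
Visit JB → queue [GW, TO]
Visit GW → queue [TO]
Visit TO → queue []

Visit order: YR, SJ, RQ, QD, PC, IH, HU, EU, NW, ME, KC, JB, GW, TO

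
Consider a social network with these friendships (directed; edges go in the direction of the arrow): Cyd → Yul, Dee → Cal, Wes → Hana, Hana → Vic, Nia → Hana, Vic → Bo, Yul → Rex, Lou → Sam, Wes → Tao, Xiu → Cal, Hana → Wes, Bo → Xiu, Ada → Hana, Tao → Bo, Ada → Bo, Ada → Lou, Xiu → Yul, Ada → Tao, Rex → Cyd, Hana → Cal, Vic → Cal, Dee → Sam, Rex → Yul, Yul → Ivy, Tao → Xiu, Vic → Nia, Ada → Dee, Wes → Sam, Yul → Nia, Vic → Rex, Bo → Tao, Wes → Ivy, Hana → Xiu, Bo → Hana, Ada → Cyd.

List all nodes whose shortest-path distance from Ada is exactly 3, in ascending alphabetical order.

Level 0: Ada
Level 1: Bo, Cyd, Dee, Hana, Lou, Tao
Level 2: Cal, Sam, Vic, Wes, Xiu, Yul
Level 3: Ivy, Nia, Rex

Ivy, Nia, Rex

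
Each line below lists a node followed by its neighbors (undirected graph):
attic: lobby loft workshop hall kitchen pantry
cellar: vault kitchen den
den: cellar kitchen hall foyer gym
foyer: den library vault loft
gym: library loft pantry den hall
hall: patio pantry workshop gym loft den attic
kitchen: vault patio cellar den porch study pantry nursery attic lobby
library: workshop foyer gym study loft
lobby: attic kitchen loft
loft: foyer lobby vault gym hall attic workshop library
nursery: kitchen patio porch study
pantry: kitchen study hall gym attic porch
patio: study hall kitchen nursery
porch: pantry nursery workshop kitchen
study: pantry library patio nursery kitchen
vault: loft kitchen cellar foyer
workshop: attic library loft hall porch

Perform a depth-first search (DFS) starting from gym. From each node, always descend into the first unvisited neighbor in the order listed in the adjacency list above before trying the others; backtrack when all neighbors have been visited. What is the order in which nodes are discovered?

gym, library, workshop, attic, lobby, kitchen, vault, loft, foyer, den, cellar, hall, patio, study, pantry, porch, nursery

Visit gym
gym → library
library → workshop
workshop → attic
attic → lobby
lobby → kitchen
kitchen → vault
vault → loft
loft → foyer
foyer → den
den → cellar
den → hall
hall → patio
patio → study
study → pantry
pantry → porch
porch → nursery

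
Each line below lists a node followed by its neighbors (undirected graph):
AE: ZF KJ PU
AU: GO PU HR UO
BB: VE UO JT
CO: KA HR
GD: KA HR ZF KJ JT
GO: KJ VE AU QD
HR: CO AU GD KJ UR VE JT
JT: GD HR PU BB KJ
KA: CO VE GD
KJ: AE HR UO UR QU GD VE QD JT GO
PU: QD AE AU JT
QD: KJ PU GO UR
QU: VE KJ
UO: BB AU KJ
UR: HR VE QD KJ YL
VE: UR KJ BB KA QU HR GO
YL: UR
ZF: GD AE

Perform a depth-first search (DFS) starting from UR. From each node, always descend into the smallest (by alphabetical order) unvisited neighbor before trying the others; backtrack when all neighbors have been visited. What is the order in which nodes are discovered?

Visit UR
UR → HR
HR → AU
AU → GO
GO → KJ
KJ → AE
AE → PU
PU → JT
JT → BB
BB → UO
BB → VE
VE → KA
KA → CO
KA → GD
GD → ZF
VE → QU
PU → QD
UR → YL

UR -> HR -> AU -> GO -> KJ -> AE -> PU -> JT -> BB -> UO -> VE -> KA -> CO -> GD -> ZF -> QU -> QD -> YL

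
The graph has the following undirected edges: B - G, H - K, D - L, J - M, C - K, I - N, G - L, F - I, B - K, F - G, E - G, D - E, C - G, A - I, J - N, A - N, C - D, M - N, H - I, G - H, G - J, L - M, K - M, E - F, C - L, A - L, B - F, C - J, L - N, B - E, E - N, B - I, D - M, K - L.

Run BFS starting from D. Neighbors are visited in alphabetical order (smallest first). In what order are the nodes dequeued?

Visit D; enqueue C, E, L, M → queue [C, E, L, M]
Visit C; enqueue G, J, K → queue [E, L, M, G, J, K]
Visit E; enqueue B, F, N → queue [L, M, G, J, K, B, F, N]
Visit L; enqueue A → queue [M, G, J, K, B, F, N, A]
Visit M → queue [G, J, K, B, F, N, A]
Visit G; enqueue H → queue [J, K, B, F, N, A, H]
Visit J → queue [K, B, F, N, A, H]
Visit K → queue [B, F, N, A, H]
Visit B; enqueue I → queue [F, N, A, H, I]
Visit F → queue [N, A, H, I]
Visit N → queue [A, H, I]
Visit A → queue [H, I]
Visit H → queue [I]
Visit I → queue []

D -> C -> E -> L -> M -> G -> J -> K -> B -> F -> N -> A -> H -> I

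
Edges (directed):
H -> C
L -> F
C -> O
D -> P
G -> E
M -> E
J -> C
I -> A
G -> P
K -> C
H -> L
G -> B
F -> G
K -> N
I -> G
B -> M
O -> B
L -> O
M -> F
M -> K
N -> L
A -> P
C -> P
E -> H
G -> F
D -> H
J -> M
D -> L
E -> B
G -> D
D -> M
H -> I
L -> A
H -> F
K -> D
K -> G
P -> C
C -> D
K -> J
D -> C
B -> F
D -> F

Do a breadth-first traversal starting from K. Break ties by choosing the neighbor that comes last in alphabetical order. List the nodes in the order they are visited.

Visit K; enqueue N, J, G, D, C → queue [N, J, G, D, C]
Visit N; enqueue L → queue [J, G, D, C, L]
Visit J; enqueue M → queue [G, D, C, L, M]
Visit G; enqueue P, F, E, B → queue [D, C, L, M, P, F, E, B]
Visit D; enqueue H → queue [C, L, M, P, F, E, B, H]
Visit C; enqueue O → queue [L, M, P, F, E, B, H, O]
Visit L; enqueue A → queue [M, P, F, E, B, H, O, A]
Visit M → queue [P, F, E, B, H, O, A]
Visit P → queue [F, E, B, H, O, A]
Visit F → queue [E, B, H, O, A]
Visit E → queue [B, H, O, A]
Visit B → queue [H, O, A]
Visit H; enqueue I → queue [O, A, I]
Visit O → queue [A, I]
Visit A → queue [I]
Visit I → queue []

K → N → J → G → D → C → L → M → P → F → E → B → H → O → A → I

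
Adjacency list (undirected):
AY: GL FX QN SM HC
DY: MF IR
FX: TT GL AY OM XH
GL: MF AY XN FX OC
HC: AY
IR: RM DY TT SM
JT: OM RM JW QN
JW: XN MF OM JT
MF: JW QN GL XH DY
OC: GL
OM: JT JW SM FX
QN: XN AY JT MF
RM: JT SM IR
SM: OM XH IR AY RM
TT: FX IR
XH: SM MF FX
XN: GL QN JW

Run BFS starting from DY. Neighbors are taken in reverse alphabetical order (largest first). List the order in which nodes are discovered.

Visit DY; enqueue MF, IR → queue [MF, IR]
Visit MF; enqueue XH, QN, JW, GL → queue [IR, XH, QN, JW, GL]
Visit IR; enqueue TT, SM, RM → queue [XH, QN, JW, GL, TT, SM, RM]
Visit XH; enqueue FX → queue [QN, JW, GL, TT, SM, RM, FX]
Visit QN; enqueue XN, JT, AY → queue [JW, GL, TT, SM, RM, FX, XN, JT, AY]
Visit JW; enqueue OM → queue [GL, TT, SM, RM, FX, XN, JT, AY, OM]
Visit GL; enqueue OC → queue [TT, SM, RM, FX, XN, JT, AY, OM, OC]
Visit TT → queue [SM, RM, FX, XN, JT, AY, OM, OC]
Visit SM → queue [RM, FX, XN, JT, AY, OM, OC]
Visit RM → queue [FX, XN, JT, AY, OM, OC]
Visit FX → queue [XN, JT, AY, OM, OC]
Visit XN → queue [JT, AY, OM, OC]
Visit JT → queue [AY, OM, OC]
Visit AY; enqueue HC → queue [OM, OC, HC]
Visit OM → queue [OC, HC]
Visit OC → queue [HC]
Visit HC → queue []

DY -> MF -> IR -> XH -> QN -> JW -> GL -> TT -> SM -> RM -> FX -> XN -> JT -> AY -> OM -> OC -> HC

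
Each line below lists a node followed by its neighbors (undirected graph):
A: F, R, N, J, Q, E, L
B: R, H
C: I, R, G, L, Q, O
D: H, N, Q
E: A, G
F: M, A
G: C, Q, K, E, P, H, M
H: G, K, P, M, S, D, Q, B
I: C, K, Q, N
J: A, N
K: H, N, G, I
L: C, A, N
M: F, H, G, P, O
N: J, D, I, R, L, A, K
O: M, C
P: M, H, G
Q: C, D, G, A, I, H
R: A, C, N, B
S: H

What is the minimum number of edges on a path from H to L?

3

Level 0: H
Level 1: B, D, G, K, M, P, Q, S
Level 2: A, C, E, F, I, N, O, R
Level 3: J, L
L first appears at level 3.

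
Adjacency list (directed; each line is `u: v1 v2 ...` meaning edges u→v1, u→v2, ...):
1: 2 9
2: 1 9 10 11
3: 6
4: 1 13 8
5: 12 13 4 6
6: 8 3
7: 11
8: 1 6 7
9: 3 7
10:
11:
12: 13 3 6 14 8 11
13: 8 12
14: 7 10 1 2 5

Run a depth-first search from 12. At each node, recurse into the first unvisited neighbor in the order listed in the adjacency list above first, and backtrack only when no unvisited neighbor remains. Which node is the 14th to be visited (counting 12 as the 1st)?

4

Visit 12
12 → 13
13 → 8
8 → 1
1 → 2
2 → 9
9 → 3
3 → 6
9 → 7
7 → 11
2 → 10
12 → 14
14 → 5
5 → 4

Visit order: 12, 13, 8, 1, 2, 9, 3, 6, 7, 11, 10, 14, 5, 4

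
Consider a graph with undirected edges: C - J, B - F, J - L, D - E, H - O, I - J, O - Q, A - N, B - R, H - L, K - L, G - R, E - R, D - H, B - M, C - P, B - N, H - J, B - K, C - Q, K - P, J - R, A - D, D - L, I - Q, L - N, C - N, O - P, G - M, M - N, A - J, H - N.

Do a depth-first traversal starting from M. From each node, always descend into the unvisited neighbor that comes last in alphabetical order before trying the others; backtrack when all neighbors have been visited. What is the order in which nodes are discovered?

M N L K P O Q I J R G E D H A B F C

Visit M
M → N
N → L
L → K
K → P
P → O
O → Q
Q → I
I → J
J → R
R → G
R → E
E → D
D → H
D → A
R → B
B → F
J → C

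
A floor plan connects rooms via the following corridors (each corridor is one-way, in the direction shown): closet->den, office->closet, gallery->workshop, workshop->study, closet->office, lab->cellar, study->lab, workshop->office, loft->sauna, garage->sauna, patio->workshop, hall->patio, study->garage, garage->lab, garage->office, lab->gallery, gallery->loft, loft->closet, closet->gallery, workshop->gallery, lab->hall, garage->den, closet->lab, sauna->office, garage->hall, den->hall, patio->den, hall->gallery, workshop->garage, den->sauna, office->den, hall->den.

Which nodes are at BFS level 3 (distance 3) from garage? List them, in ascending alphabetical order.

Level 0: garage
Level 1: den, hall, lab, office, sauna
Level 2: cellar, closet, gallery, patio
Level 3: loft, workshop
Level 4: study

loft, workshop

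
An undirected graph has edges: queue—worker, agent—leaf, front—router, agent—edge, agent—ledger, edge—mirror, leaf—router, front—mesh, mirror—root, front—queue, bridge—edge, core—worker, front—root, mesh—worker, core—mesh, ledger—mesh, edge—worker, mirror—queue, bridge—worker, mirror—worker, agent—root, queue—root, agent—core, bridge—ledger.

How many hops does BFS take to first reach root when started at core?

2

Level 0: core
Level 1: agent, mesh, worker
Level 2: bridge, edge, front, leaf, ledger, mirror, queue, root
Level 3: router
root first appears at level 2.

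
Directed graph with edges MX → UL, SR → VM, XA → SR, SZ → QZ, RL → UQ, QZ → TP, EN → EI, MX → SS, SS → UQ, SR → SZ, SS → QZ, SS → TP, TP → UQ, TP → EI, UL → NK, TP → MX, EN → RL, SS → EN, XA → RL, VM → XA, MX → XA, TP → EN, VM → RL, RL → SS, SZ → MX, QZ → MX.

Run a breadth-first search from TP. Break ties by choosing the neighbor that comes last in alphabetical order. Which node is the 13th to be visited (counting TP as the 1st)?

Visit TP; enqueue UQ, MX, EN, EI → queue [UQ, MX, EN, EI]
Visit UQ → queue [MX, EN, EI]
Visit MX; enqueue XA, UL, SS → queue [EN, EI, XA, UL, SS]
Visit EN; enqueue RL → queue [EI, XA, UL, SS, RL]
Visit EI → queue [XA, UL, SS, RL]
Visit XA; enqueue SR → queue [UL, SS, RL, SR]
Visit UL; enqueue NK → queue [SS, RL, SR, NK]
Visit SS; enqueue QZ → queue [RL, SR, NK, QZ]
Visit RL → queue [SR, NK, QZ]
Visit SR; enqueue VM, SZ → queue [NK, QZ, VM, SZ]
Visit NK → queue [QZ, VM, SZ]
Visit QZ → queue [VM, SZ]
Visit VM → queue [SZ]
Visit SZ → queue []

Visit order: TP, UQ, MX, EN, EI, XA, UL, SS, RL, SR, NK, QZ, VM, SZ

VM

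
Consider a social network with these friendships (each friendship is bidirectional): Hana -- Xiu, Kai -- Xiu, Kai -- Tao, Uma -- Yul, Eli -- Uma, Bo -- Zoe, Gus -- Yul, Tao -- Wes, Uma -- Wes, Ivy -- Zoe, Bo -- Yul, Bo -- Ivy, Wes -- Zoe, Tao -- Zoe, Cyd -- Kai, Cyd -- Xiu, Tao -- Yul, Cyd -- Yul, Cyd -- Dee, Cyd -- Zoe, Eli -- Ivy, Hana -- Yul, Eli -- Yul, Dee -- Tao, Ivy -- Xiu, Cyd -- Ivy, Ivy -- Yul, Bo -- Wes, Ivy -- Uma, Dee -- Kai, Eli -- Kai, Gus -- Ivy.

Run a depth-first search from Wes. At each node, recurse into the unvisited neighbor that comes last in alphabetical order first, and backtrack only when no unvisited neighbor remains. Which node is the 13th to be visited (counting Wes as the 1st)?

Visit Wes
Wes → Zoe
Zoe → Tao
Tao → Yul
Yul → Uma
Uma → Ivy
Ivy → Xiu
Xiu → Kai
Kai → Eli
Kai → Dee
Dee → Cyd
Xiu → Hana
Ivy → Gus
Ivy → Bo

Visit order: Wes, Zoe, Tao, Yul, Uma, Ivy, Xiu, Kai, Eli, Dee, Cyd, Hana, Gus, Bo

Gus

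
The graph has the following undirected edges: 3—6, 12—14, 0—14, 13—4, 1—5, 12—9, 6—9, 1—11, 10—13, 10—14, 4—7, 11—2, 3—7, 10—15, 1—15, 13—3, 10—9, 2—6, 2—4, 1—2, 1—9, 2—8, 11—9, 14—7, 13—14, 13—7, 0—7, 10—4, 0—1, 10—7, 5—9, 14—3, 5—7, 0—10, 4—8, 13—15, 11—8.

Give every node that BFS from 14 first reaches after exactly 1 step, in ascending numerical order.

0, 3, 7, 10, 12, 13

Level 0: 14
Level 1: 0, 3, 7, 10, 12, 13
Level 2: 1, 4, 5, 6, 9, 15
Level 3: 2, 8, 11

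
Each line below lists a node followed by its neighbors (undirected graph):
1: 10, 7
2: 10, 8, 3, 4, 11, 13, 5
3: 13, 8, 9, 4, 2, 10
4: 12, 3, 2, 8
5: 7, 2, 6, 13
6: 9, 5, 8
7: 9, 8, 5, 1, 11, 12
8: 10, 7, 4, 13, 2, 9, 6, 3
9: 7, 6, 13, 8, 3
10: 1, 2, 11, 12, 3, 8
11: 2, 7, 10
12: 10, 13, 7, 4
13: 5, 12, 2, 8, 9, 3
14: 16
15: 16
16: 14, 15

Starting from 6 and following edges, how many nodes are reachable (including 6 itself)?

13

BFS from 6 visits: 6, 9, 8, 5, 13, 7, 3, 10, 4, 2, 12, 11, 1
Reachable nodes: 13 of 16 total.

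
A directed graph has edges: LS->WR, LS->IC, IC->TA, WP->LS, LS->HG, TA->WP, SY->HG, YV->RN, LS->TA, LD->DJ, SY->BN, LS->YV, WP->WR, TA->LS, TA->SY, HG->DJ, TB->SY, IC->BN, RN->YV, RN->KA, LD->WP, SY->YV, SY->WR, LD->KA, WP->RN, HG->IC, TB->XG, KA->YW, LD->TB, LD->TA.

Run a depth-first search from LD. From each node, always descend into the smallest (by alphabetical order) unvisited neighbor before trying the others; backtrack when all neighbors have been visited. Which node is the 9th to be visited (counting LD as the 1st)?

Visit LD
LD → DJ
LD → KA
KA → YW
LD → TA
TA → LS
LS → HG
HG → IC
IC → BN
LS → WR
LS → YV
YV → RN
TA → SY
TA → WP
LD → TB
TB → XG

Visit order: LD, DJ, KA, YW, TA, LS, HG, IC, BN, WR, YV, RN, SY, WP, TB, XG

BN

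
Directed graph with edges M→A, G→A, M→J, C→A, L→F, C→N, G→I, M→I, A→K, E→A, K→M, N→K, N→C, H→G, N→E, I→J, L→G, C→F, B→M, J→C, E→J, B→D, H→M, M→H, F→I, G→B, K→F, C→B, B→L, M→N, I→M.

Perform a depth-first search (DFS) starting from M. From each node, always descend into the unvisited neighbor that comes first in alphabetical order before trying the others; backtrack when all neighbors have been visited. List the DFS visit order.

M, A, K, F, I, J, C, B, D, L, G, N, E, H

Visit M
M → A
A → K
K → F
F → I
I → J
J → C
C → B
B → D
B → L
L → G
C → N
N → E
M → H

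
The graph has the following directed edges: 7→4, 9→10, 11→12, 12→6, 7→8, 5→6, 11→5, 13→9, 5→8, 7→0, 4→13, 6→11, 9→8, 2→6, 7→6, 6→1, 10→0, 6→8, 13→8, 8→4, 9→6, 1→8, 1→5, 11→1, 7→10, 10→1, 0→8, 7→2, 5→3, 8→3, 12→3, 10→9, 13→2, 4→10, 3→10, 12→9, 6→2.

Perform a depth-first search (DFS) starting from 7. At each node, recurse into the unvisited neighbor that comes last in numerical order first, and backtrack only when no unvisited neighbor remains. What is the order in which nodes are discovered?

Visit 7
7 → 10
10 → 9
9 → 8
8 → 4
4 → 13
13 → 2
2 → 6
6 → 11
11 → 12
12 → 3
11 → 5
11 → 1
10 → 0

7, 10, 9, 8, 4, 13, 2, 6, 11, 12, 3, 5, 1, 0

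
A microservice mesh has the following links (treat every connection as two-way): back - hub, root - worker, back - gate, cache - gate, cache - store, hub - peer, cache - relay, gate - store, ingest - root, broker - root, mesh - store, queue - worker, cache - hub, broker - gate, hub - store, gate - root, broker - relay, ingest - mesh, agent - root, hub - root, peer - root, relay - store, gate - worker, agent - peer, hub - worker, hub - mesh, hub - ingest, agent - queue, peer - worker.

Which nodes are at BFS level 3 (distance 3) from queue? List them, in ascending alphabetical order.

back, broker, cache, ingest, mesh, store

Level 0: queue
Level 1: agent, worker
Level 2: gate, hub, peer, root
Level 3: back, broker, cache, ingest, mesh, store
Level 4: relay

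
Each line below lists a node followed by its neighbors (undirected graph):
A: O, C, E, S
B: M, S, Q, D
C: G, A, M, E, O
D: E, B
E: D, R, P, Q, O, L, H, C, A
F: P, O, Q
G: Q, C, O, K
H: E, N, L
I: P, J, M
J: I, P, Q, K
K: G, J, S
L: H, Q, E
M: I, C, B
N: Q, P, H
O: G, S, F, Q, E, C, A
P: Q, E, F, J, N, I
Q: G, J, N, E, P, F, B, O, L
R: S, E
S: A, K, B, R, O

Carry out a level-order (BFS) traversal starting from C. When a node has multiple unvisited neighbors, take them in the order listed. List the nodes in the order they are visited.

Visit C; enqueue G, A, M, E, O → queue [G, A, M, E, O]
Visit G; enqueue Q, K → queue [A, M, E, O, Q, K]
Visit A; enqueue S → queue [M, E, O, Q, K, S]
Visit M; enqueue I, B → queue [E, O, Q, K, S, I, B]
Visit E; enqueue D, R, P, L, H → queue [O, Q, K, S, I, B, D, R, P, L, H]
Visit O; enqueue F → queue [Q, K, S, I, B, D, R, P, L, H, F]
Visit Q; enqueue J, N → queue [K, S, I, B, D, R, P, L, H, F, J, N]
Visit K → queue [S, I, B, D, R, P, L, H, F, J, N]
Visit S → queue [I, B, D, R, P, L, H, F, J, N]
Visit I → queue [B, D, R, P, L, H, F, J, N]
Visit B → queue [D, R, P, L, H, F, J, N]
Visit D → queue [R, P, L, H, F, J, N]
Visit R → queue [P, L, H, F, J, N]
Visit P → queue [L, H, F, J, N]
Visit L → queue [H, F, J, N]
Visit H → queue [F, J, N]
Visit F → queue [J, N]
Visit J → queue [N]
Visit N → queue []

C, G, A, M, E, O, Q, K, S, I, B, D, R, P, L, H, F, J, N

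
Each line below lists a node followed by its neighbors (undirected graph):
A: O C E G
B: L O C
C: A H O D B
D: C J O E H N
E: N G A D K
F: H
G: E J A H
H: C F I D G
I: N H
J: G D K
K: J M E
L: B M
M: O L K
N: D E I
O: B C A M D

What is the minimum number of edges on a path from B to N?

3

Level 0: B
Level 1: C, L, O
Level 2: A, D, H, M
Level 3: E, F, G, I, J, K, N
N first appears at level 3.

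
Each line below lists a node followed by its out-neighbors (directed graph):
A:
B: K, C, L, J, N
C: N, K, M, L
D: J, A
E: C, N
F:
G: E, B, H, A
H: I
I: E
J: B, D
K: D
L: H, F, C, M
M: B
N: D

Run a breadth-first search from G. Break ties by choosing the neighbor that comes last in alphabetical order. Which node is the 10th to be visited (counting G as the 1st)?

Visit G; enqueue H, E, B, A → queue [H, E, B, A]
Visit H; enqueue I → queue [E, B, A, I]
Visit E; enqueue N, C → queue [B, A, I, N, C]
Visit B; enqueue L, K, J → queue [A, I, N, C, L, K, J]
Visit A → queue [I, N, C, L, K, J]
Visit I → queue [N, C, L, K, J]
Visit N; enqueue D → queue [C, L, K, J, D]
Visit C; enqueue M → queue [L, K, J, D, M]
Visit L; enqueue F → queue [K, J, D, M, F]
Visit K → queue [J, D, M, F]
Visit J → queue [D, M, F]
Visit D → queue [M, F]
Visit M → queue [F]
Visit F → queue []

Visit order: G, H, E, B, A, I, N, C, L, K, J, D, M, F

K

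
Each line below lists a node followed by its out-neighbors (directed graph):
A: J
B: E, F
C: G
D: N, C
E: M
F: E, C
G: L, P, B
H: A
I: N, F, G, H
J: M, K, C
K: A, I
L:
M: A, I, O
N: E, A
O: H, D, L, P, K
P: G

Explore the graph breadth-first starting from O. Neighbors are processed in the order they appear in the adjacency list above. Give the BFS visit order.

O H D L P K A N C G I J E B F M

Visit O; enqueue H, D, L, P, K → queue [H, D, L, P, K]
Visit H; enqueue A → queue [D, L, P, K, A]
Visit D; enqueue N, C → queue [L, P, K, A, N, C]
Visit L → queue [P, K, A, N, C]
Visit P; enqueue G → queue [K, A, N, C, G]
Visit K; enqueue I → queue [A, N, C, G, I]
Visit A; enqueue J → queue [N, C, G, I, J]
Visit N; enqueue E → queue [C, G, I, J, E]
Visit C → queue [G, I, J, E]
Visit G; enqueue B → queue [I, J, E, B]
Visit I; enqueue F → queue [J, E, B, F]
Visit J; enqueue M → queue [E, B, F, M]
Visit E → queue [B, F, M]
Visit B → queue [F, M]
Visit F → queue [M]
Visit M → queue []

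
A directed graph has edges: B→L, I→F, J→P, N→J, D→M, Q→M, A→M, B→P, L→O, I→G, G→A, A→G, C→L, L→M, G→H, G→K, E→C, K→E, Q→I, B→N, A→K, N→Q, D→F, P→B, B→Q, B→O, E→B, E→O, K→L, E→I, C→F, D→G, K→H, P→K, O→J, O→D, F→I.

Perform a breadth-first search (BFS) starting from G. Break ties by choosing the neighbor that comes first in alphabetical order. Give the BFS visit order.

Visit G; enqueue A, H, K → queue [A, H, K]
Visit A; enqueue M → queue [H, K, M]
Visit H → queue [K, M]
Visit K; enqueue E, L → queue [M, E, L]
Visit M → queue [E, L]
Visit E; enqueue B, C, I, O → queue [L, B, C, I, O]
Visit L → queue [B, C, I, O]
Visit B; enqueue N, P, Q → queue [C, I, O, N, P, Q]
Visit C; enqueue F → queue [I, O, N, P, Q, F]
Visit I → queue [O, N, P, Q, F]
Visit O; enqueue D, J → queue [N, P, Q, F, D, J]
Visit N → queue [P, Q, F, D, J]
Visit P → queue [Q, F, D, J]
Visit Q → queue [F, D, J]
Visit F → queue [D, J]
Visit D → queue [J]
Visit J → queue []

G → A → H → K → M → E → L → B → C → I → O → N → P → Q → F → D → J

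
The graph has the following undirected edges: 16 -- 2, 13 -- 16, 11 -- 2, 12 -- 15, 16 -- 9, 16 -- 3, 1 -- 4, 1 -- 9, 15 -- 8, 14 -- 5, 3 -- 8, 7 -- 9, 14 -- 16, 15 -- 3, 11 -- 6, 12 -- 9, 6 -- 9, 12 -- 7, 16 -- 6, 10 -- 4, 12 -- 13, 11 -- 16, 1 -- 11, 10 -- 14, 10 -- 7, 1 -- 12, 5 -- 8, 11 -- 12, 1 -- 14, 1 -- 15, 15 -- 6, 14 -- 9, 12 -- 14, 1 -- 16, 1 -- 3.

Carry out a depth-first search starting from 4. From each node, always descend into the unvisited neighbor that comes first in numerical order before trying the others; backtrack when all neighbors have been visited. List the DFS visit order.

4, 1, 3, 8, 5, 14, 9, 6, 11, 2, 16, 13, 12, 7, 10, 15

Visit 4
4 → 1
1 → 3
3 → 8
8 → 5
5 → 14
14 → 9
9 → 6
6 → 11
11 → 2
2 → 16
16 → 13
13 → 12
12 → 7
7 → 10
12 → 15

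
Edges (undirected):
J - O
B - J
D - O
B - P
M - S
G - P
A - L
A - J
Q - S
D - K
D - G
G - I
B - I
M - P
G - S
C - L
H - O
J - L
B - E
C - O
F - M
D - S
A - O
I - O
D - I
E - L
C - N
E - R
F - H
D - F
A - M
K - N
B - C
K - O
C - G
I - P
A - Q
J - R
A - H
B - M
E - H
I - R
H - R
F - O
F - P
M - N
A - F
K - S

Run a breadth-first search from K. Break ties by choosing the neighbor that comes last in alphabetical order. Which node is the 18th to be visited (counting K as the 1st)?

Visit K; enqueue S, O, N, D → queue [S, O, N, D]
Visit S; enqueue Q, M, G → queue [O, N, D, Q, M, G]
Visit O; enqueue J, I, H, F, C, A → queue [N, D, Q, M, G, J, I, H, F, C, A]
Visit N → queue [D, Q, M, G, J, I, H, F, C, A]
Visit D → queue [Q, M, G, J, I, H, F, C, A]
Visit Q → queue [M, G, J, I, H, F, C, A]
Visit M; enqueue P, B → queue [G, J, I, H, F, C, A, P, B]
Visit G → queue [J, I, H, F, C, A, P, B]
Visit J; enqueue R, L → queue [I, H, F, C, A, P, B, R, L]
Visit I → queue [H, F, C, A, P, B, R, L]
Visit H; enqueue E → queue [F, C, A, P, B, R, L, E]
Visit F → queue [C, A, P, B, R, L, E]
Visit C → queue [A, P, B, R, L, E]
Visit A → queue [P, B, R, L, E]
Visit P → queue [B, R, L, E]
Visit B → queue [R, L, E]
Visit R → queue [L, E]
Visit L → queue [E]
Visit E → queue []

Visit order: K, S, O, N, D, Q, M, G, J, I, H, F, C, A, P, B, R, L, E

L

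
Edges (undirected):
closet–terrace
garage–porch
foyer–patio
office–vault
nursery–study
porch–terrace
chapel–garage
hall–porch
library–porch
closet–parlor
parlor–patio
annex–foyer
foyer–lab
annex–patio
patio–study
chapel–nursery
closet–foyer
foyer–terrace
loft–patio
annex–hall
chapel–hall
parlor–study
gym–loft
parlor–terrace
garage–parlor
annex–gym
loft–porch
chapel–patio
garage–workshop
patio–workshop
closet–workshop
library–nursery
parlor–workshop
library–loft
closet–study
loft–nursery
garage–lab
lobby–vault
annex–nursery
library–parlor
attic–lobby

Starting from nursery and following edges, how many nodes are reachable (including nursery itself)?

BFS from nursery visits: nursery, study, loft, library, chapel, annex, patio, parlor, closet, porch, gym, hall, garage, foyer, workshop, terrace, lab
Reachable nodes: 17 of 21 total.

17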